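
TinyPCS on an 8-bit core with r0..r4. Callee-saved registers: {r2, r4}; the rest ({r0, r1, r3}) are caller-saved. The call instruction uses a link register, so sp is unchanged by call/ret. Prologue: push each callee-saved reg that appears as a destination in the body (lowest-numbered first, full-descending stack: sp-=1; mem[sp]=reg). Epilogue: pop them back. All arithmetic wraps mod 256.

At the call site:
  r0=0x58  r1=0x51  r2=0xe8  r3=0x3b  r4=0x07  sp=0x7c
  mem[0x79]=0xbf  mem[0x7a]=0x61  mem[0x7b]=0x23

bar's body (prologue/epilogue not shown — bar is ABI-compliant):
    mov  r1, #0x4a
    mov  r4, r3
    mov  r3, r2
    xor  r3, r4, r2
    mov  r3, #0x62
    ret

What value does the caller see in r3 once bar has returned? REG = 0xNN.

prologue: push r4 → mem[0x7b]=0x07, sp=0x7b
body[0] mov  r1, #0x4a → r1=0x4a
body[1] mov  r4, r3 → r4=0x3b
body[2] mov  r3, r2 → r3=0xe8
body[3] xor  r3, r4, r2 → r3=0xd3
body[4] mov  r3, #0x62 → r3=0x62
epilogue: pop r4=0x07, sp=0x7c
r3 is caller-saved → body value

REG = 0x62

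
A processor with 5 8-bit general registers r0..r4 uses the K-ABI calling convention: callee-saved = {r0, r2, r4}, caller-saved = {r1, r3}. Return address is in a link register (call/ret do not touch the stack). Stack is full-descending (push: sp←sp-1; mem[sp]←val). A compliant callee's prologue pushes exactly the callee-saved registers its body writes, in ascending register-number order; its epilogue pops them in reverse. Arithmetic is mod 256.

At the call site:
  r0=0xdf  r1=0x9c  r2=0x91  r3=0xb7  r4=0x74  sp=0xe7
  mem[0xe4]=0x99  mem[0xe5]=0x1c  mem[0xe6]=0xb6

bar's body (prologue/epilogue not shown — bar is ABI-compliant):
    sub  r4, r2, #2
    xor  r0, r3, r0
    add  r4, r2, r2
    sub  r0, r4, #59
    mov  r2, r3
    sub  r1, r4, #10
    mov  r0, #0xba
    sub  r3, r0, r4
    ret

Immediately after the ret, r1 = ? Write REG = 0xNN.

prologue: push r0 → mem[0xe6]=0xdf, sp=0xe6
prologue: push r2 → mem[0xe5]=0x91, sp=0xe5
prologue: push r4 → mem[0xe4]=0x74, sp=0xe4
body[0] sub  r4, r2, #2 → r4=0x8f
body[1] xor  r0, r3, r0 → r0=0x68
body[2] add  r4, r2, r2 → r4=0x22
body[3] sub  r0, r4, #59 → r0=0xe7
body[4] mov  r2, r3 → r2=0xb7
body[5] sub  r1, r4, #10 → r1=0x18
body[6] mov  r0, #0xba → r0=0xba
body[7] sub  r3, r0, r4 → r3=0x98
epilogue: pop r4=0x74, sp=0xe5
epilogue: pop r2=0x91, sp=0xe6
epilogue: pop r0=0xdf, sp=0xe7
r1 is caller-saved → body value

REG = 0x18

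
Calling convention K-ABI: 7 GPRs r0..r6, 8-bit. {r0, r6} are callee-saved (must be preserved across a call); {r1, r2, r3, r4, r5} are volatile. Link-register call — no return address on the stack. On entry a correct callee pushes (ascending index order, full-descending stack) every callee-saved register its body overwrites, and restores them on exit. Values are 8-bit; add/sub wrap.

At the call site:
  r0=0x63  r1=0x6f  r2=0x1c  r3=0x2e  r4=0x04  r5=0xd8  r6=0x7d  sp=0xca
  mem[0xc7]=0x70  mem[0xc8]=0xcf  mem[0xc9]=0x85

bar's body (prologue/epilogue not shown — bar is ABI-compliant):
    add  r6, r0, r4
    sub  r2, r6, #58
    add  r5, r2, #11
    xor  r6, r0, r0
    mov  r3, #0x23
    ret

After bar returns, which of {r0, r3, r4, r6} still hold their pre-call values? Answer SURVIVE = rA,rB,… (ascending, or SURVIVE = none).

prologue: push r6 → mem[0xc9]=0x7d, sp=0xc9
body[0] add  r6, r0, r4 → r6=0x67
body[1] sub  r2, r6, #58 → r2=0x2d
body[2] add  r5, r2, #11 → r5=0x38
body[3] xor  r6, r0, r0 → r6=0x00
body[4] mov  r3, #0x23 → r3=0x23
epilogue: pop r6=0x7d, sp=0xca
r0: callee-saved, written=False
r3: caller-saved, written=True
r4: caller-saved, written=False
r6: callee-saved, written=True

SURVIVE = r0,r4,r6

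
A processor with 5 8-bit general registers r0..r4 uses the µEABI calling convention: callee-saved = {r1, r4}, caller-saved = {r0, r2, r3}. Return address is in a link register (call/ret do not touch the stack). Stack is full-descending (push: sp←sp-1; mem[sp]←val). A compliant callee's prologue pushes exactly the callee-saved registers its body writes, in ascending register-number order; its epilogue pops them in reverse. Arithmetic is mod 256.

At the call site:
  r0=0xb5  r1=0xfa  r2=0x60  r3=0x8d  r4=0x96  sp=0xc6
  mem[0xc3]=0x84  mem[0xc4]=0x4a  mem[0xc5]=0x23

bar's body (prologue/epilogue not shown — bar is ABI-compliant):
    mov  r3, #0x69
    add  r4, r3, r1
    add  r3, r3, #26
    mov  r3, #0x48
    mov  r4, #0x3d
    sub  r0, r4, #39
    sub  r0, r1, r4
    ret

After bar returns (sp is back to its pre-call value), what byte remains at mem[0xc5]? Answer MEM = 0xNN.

MEM = 0x96

prologue: push r4 → mem[0xc5]=0x96, sp=0xc5
body[0] mov  r3, #0x69 → r3=0x69
body[1] add  r4, r3, r1 → r4=0x63
body[2] add  r3, r3, #26 → r3=0x83
body[3] mov  r3, #0x48 → r3=0x48
body[4] mov  r4, #0x3d → r4=0x3d
body[5] sub  r0, r4, #39 → r0=0x16
body[6] sub  r0, r1, r4 → r0=0xbd
epilogue: pop r4=0x96, sp=0xc6
prologue pushed ['r4'] at ['0xc5']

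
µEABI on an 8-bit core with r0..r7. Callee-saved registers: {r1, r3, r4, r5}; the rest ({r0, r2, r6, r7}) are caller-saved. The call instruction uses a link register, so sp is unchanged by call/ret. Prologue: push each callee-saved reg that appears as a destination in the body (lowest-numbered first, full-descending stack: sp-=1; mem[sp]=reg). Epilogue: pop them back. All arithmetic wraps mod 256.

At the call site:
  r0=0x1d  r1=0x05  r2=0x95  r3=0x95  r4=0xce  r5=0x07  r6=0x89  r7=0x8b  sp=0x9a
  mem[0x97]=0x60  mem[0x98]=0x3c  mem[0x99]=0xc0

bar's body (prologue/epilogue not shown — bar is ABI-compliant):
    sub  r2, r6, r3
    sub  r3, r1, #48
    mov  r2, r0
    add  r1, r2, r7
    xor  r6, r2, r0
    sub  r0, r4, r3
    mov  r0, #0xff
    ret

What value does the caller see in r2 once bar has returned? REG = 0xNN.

REG = 0x1d

prologue: push r1 → mem[0x99]=0x05, sp=0x99
prologue: push r3 → mem[0x98]=0x95, sp=0x98
body[0] sub  r2, r6, r3 → r2=0xf4
body[1] sub  r3, r1, #48 → r3=0xd5
body[2] mov  r2, r0 → r2=0x1d
body[3] add  r1, r2, r7 → r1=0xa8
body[4] xor  r6, r2, r0 → r6=0x00
body[5] sub  r0, r4, r3 → r0=0xf9
body[6] mov  r0, #0xff → r0=0xff
epilogue: pop r3=0x95, sp=0x99
epilogue: pop r1=0x05, sp=0x9a
r2 is caller-saved → body value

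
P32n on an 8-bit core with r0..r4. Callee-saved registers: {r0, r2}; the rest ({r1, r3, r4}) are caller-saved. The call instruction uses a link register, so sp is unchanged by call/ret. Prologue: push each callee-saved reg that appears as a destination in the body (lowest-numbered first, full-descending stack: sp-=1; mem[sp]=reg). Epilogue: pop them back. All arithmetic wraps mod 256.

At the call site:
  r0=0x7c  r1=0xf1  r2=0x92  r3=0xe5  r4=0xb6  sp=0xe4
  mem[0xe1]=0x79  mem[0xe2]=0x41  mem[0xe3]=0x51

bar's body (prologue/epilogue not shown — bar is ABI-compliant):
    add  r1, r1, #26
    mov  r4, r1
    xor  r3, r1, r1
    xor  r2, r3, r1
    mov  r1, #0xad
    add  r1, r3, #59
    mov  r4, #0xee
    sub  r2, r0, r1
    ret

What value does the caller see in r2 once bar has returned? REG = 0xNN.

REG = 0x92

prologue: push r2 → mem[0xe3]=0x92, sp=0xe3
body[0] add  r1, r1, #26 → r1=0x0b
body[1] mov  r4, r1 → r4=0x0b
body[2] xor  r3, r1, r1 → r3=0x00
body[3] xor  r2, r3, r1 → r2=0x0b
body[4] mov  r1, #0xad → r1=0xad
body[5] add  r1, r3, #59 → r1=0x3b
body[6] mov  r4, #0xee → r4=0xee
body[7] sub  r2, r0, r1 → r2=0x41
epilogue: pop r2=0x92, sp=0xe4
r2 is callee-saved → restored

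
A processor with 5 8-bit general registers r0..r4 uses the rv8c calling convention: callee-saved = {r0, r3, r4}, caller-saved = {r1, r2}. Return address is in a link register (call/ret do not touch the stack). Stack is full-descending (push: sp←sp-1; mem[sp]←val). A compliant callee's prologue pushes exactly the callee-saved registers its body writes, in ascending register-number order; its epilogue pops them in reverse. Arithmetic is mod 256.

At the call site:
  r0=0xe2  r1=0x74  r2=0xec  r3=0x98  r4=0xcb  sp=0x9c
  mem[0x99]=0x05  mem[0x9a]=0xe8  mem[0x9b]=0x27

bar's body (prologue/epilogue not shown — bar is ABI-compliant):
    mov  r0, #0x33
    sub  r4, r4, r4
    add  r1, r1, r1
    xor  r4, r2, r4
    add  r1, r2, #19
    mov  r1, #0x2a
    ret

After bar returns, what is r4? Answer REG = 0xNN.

prologue: push r0 → mem[0x9b]=0xe2, sp=0x9b
prologue: push r4 → mem[0x9a]=0xcb, sp=0x9a
body[0] mov  r0, #0x33 → r0=0x33
body[1] sub  r4, r4, r4 → r4=0x00
body[2] add  r1, r1, r1 → r1=0xe8
body[3] xor  r4, r2, r4 → r4=0xec
body[4] add  r1, r2, #19 → r1=0xff
body[5] mov  r1, #0x2a → r1=0x2a
epilogue: pop r4=0xcb, sp=0x9b
epilogue: pop r0=0xe2, sp=0x9c
r4 is callee-saved → restored

REG = 0xcb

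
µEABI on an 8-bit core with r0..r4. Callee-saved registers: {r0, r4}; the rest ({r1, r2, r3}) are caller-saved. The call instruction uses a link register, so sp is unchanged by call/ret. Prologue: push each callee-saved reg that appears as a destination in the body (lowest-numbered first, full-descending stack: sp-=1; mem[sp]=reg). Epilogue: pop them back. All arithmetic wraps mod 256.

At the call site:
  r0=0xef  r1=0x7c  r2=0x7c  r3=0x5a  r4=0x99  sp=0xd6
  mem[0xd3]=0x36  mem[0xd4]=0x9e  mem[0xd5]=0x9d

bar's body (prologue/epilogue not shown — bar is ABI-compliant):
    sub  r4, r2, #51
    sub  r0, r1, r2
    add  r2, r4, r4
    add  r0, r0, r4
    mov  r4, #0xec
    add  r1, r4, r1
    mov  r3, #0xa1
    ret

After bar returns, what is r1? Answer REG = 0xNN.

REG = 0x68

prologue: push r0 → mem[0xd5]=0xef, sp=0xd5
prologue: push r4 → mem[0xd4]=0x99, sp=0xd4
body[0] sub  r4, r2, #51 → r4=0x49
body[1] sub  r0, r1, r2 → r0=0x00
body[2] add  r2, r4, r4 → r2=0x92
body[3] add  r0, r0, r4 → r0=0x49
body[4] mov  r4, #0xec → r4=0xec
body[5] add  r1, r4, r1 → r1=0x68
body[6] mov  r3, #0xa1 → r3=0xa1
epilogue: pop r4=0x99, sp=0xd5
epilogue: pop r0=0xef, sp=0xd6
r1 is caller-saved → body value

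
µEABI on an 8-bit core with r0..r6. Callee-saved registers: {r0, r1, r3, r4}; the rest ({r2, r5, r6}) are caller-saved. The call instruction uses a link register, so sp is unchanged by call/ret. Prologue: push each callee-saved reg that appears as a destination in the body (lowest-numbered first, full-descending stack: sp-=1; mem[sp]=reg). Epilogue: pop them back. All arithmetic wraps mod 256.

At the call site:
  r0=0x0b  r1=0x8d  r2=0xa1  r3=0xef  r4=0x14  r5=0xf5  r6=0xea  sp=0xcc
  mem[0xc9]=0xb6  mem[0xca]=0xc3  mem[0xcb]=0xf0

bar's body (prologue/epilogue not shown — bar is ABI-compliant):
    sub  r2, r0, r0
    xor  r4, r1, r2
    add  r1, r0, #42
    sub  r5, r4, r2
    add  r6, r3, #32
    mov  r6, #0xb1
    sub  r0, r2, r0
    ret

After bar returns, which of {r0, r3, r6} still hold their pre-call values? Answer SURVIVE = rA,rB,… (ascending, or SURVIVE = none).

SURVIVE = r0,r3

prologue: push r0 → mem[0xcb]=0x0b, sp=0xcb
prologue: push r1 → mem[0xca]=0x8d, sp=0xca
prologue: push r4 → mem[0xc9]=0x14, sp=0xc9
body[0] sub  r2, r0, r0 → r2=0x00
body[1] xor  r4, r1, r2 → r4=0x8d
body[2] add  r1, r0, #42 → r1=0x35
body[3] sub  r5, r4, r2 → r5=0x8d
body[4] add  r6, r3, #32 → r6=0x0f
body[5] mov  r6, #0xb1 → r6=0xb1
body[6] sub  r0, r2, r0 → r0=0xf5
epilogue: pop r4=0x14, sp=0xca
epilogue: pop r1=0x8d, sp=0xcb
epilogue: pop r0=0x0b, sp=0xcc
r0: callee-saved, written=True
r3: callee-saved, written=False
r6: caller-saved, written=True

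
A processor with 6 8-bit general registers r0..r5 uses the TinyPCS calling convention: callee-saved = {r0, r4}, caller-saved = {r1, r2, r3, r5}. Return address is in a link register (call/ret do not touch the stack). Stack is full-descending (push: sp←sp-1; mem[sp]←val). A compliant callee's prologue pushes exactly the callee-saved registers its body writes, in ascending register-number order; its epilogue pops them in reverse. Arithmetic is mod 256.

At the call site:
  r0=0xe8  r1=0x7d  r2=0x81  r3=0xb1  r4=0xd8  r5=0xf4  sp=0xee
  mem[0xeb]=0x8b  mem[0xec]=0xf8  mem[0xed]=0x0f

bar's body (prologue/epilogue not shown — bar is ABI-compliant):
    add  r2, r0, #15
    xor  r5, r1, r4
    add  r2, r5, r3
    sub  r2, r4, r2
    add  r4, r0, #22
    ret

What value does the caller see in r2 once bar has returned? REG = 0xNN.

REG = 0x82

prologue: push r4 -> mem[0xed]=0xd8, sp=0xed
body[0] add  r2, r0, #15 -> r2=0xf7
body[1] xor  r5, r1, r4 -> r5=0xa5
body[2] add  r2, r5, r3 -> r2=0x56
body[3] sub  r2, r4, r2 -> r2=0x82
body[4] add  r4, r0, #22 -> r4=0xfe
epilogue: pop r4=0xd8, sp=0xee
r2 is caller-saved -> body value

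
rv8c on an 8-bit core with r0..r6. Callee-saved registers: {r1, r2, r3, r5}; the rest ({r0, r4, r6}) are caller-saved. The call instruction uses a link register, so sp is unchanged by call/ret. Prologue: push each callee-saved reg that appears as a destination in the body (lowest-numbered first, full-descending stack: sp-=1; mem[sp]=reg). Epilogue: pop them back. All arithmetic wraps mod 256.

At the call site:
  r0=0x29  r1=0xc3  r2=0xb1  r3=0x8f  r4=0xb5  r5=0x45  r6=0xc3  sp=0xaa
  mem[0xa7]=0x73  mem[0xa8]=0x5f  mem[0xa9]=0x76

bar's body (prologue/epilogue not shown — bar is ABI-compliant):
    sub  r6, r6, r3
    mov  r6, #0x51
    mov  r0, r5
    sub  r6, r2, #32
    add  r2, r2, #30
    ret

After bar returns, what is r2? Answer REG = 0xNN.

prologue: push r2 -> mem[0xa9]=0xb1, sp=0xa9
body[0] sub  r6, r6, r3 -> r6=0x34
body[1] mov  r6, #0x51 -> r6=0x51
body[2] mov  r0, r5 -> r0=0x45
body[3] sub  r6, r2, #32 -> r6=0x91
body[4] add  r2, r2, #30 -> r2=0xcf
epilogue: pop r2=0xb1, sp=0xaa
r2 is callee-saved -> restored

REG = 0xb1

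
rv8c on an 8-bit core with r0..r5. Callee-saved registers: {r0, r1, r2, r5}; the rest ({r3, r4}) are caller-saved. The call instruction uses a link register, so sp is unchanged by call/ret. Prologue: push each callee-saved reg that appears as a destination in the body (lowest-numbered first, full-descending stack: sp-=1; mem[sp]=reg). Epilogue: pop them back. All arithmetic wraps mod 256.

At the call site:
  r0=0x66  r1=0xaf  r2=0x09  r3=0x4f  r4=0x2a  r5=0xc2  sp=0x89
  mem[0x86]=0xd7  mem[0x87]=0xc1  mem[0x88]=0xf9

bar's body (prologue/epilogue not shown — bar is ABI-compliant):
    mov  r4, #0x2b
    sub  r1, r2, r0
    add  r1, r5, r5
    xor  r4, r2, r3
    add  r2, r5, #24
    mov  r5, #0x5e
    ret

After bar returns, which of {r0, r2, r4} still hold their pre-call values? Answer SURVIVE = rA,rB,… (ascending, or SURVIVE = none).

SURVIVE = r0,r2

prologue: push r1 → mem[0x88]=0xaf, sp=0x88
prologue: push r2 → mem[0x87]=0x09, sp=0x87
prologue: push r5 → mem[0x86]=0xc2, sp=0x86
body[0] mov  r4, #0x2b → r4=0x2b
body[1] sub  r1, r2, r0 → r1=0xa3
body[2] add  r1, r5, r5 → r1=0x84
body[3] xor  r4, r2, r3 → r4=0x46
body[4] add  r2, r5, #24 → r2=0xda
body[5] mov  r5, #0x5e → r5=0x5e
epilogue: pop r5=0xc2, sp=0x87
epilogue: pop r2=0x09, sp=0x88
epilogue: pop r1=0xaf, sp=0x89
r0: callee-saved, written=False
r2: callee-saved, written=True
r4: caller-saved, written=True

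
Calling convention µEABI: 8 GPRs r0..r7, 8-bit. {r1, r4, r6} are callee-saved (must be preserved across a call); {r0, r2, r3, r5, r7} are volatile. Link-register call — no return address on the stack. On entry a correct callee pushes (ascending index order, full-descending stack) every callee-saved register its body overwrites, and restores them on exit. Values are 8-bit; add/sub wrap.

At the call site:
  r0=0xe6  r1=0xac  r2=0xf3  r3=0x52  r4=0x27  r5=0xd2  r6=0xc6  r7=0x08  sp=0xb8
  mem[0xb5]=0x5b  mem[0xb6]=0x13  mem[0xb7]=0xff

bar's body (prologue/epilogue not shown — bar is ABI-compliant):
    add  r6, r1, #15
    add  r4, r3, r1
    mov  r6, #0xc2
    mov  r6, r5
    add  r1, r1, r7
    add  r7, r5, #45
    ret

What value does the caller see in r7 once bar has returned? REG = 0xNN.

REG = 0xff

prologue: push r1 -> mem[0xb7]=0xac, sp=0xb7
prologue: push r4 -> mem[0xb6]=0x27, sp=0xb6
prologue: push r6 -> mem[0xb5]=0xc6, sp=0xb5
body[0] add  r6, r1, #15 -> r6=0xbb
body[1] add  r4, r3, r1 -> r4=0xfe
body[2] mov  r6, #0xc2 -> r6=0xc2
body[3] mov  r6, r5 -> r6=0xd2
body[4] add  r1, r1, r7 -> r1=0xb4
body[5] add  r7, r5, #45 -> r7=0xff
epilogue: pop r6=0xc6, sp=0xb6
epilogue: pop r4=0x27, sp=0xb7
epilogue: pop r1=0xac, sp=0xb8
r7 is caller-saved -> body value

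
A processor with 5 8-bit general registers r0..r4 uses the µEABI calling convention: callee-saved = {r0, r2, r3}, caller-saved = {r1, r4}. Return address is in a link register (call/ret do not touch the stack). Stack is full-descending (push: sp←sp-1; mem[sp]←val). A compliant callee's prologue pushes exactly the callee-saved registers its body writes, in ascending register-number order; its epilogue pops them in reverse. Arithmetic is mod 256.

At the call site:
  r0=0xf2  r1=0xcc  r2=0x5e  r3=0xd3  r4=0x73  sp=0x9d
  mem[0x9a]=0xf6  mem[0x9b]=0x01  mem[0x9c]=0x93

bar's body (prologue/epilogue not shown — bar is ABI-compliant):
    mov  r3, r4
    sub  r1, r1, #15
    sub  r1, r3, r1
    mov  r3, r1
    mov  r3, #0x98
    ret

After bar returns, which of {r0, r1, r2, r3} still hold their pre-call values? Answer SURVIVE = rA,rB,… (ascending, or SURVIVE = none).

prologue: push r3 -> mem[0x9c]=0xd3, sp=0x9c
body[0] mov  r3, r4 -> r3=0x73
body[1] sub  r1, r1, #15 -> r1=0xbd
body[2] sub  r1, r3, r1 -> r1=0xb6
body[3] mov  r3, r1 -> r3=0xb6
body[4] mov  r3, #0x98 -> r3=0x98
epilogue: pop r3=0xd3, sp=0x9d
r0: callee-saved, written=False
r1: caller-saved, written=True
r2: callee-saved, written=False
r3: callee-saved, written=True

SURVIVE = r0,r2,r3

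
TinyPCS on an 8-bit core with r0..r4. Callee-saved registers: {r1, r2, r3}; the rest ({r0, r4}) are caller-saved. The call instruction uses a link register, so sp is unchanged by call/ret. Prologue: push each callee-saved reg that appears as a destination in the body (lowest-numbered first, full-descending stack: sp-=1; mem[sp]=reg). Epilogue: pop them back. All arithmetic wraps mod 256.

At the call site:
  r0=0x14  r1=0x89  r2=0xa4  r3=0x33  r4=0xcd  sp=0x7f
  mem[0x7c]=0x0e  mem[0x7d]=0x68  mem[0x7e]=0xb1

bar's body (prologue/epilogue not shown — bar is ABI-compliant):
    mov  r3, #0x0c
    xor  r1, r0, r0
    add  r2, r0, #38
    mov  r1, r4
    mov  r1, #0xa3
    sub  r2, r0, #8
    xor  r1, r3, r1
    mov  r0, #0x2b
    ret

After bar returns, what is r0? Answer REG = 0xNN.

prologue: push r1 → mem[0x7e]=0x89, sp=0x7e
prologue: push r2 → mem[0x7d]=0xa4, sp=0x7d
prologue: push r3 → mem[0x7c]=0x33, sp=0x7c
body[0] mov  r3, #0x0c → r3=0x0c
body[1] xor  r1, r0, r0 → r1=0x00
body[2] add  r2, r0, #38 → r2=0x3a
body[3] mov  r1, r4 → r1=0xcd
body[4] mov  r1, #0xa3 → r1=0xa3
body[5] sub  r2, r0, #8 → r2=0x0c
body[6] xor  r1, r3, r1 → r1=0xaf
body[7] mov  r0, #0x2b → r0=0x2b
epilogue: pop r3=0x33, sp=0x7d
epilogue: pop r2=0xa4, sp=0x7e
epilogue: pop r1=0x89, sp=0x7f
r0 is caller-saved → body value

REG = 0x2b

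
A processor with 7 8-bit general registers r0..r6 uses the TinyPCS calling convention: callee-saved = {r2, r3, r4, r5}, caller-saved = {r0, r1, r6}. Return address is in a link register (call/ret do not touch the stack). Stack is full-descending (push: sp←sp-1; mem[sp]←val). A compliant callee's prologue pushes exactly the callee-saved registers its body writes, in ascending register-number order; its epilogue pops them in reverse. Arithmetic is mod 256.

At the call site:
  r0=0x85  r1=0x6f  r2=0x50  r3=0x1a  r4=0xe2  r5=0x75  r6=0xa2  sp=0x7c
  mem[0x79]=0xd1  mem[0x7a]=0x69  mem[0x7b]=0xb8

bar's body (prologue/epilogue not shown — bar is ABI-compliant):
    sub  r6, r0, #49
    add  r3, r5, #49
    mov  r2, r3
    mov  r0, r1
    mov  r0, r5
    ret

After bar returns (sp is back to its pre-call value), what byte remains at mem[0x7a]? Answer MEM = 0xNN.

prologue: push r2 -> mem[0x7b]=0x50, sp=0x7b
prologue: push r3 -> mem[0x7a]=0x1a, sp=0x7a
body[0] sub  r6, r0, #49 -> r6=0x54
body[1] add  r3, r5, #49 -> r3=0xa6
body[2] mov  r2, r3 -> r2=0xa6
body[3] mov  r0, r1 -> r0=0x6f
body[4] mov  r0, r5 -> r0=0x75
epilogue: pop r3=0x1a, sp=0x7b
epilogue: pop r2=0x50, sp=0x7c
prologue pushed ['r2', 'r3'] at ['0x7b', '0x7a']

MEM = 0x1a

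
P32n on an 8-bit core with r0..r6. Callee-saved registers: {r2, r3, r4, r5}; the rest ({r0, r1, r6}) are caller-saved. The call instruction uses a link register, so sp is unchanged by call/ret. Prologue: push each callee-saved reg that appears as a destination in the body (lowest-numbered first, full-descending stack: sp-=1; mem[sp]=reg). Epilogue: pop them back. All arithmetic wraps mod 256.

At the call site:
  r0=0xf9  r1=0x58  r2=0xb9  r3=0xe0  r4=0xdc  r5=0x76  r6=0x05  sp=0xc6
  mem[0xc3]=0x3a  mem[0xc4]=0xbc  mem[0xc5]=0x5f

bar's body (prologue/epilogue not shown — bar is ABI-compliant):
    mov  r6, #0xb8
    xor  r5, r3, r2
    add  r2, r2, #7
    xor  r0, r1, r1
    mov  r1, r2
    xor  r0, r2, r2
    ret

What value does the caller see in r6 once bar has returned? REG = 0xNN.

REG = 0xb8

prologue: push r2 -> mem[0xc5]=0xb9, sp=0xc5
prologue: push r5 -> mem[0xc4]=0x76, sp=0xc4
body[0] mov  r6, #0xb8 -> r6=0xb8
body[1] xor  r5, r3, r2 -> r5=0x59
body[2] add  r2, r2, #7 -> r2=0xc0
body[3] xor  r0, r1, r1 -> r0=0x00
body[4] mov  r1, r2 -> r1=0xc0
body[5] xor  r0, r2, r2 -> r0=0x00
epilogue: pop r5=0x76, sp=0xc5
epilogue: pop r2=0xb9, sp=0xc6
r6 is caller-saved -> body value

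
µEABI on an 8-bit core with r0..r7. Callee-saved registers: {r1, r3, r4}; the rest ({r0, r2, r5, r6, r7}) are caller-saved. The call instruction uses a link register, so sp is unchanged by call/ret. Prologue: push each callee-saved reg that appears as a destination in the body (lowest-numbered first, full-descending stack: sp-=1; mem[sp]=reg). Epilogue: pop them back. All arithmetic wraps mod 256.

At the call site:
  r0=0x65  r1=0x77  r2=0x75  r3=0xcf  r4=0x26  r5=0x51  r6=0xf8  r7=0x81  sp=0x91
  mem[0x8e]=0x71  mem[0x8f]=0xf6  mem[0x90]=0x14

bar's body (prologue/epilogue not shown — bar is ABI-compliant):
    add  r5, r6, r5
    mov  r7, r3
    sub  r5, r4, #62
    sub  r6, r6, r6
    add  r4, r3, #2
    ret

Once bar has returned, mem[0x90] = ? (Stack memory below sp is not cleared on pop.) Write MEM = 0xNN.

prologue: push r4 -> mem[0x90]=0x26, sp=0x90
body[0] add  r5, r6, r5 -> r5=0x49
body[1] mov  r7, r3 -> r7=0xcf
body[2] sub  r5, r4, #62 -> r5=0xe8
body[3] sub  r6, r6, r6 -> r6=0x00
body[4] add  r4, r3, #2 -> r4=0xd1
epilogue: pop r4=0x26, sp=0x91
prologue pushed ['r4'] at ['0x90']

MEM = 0x26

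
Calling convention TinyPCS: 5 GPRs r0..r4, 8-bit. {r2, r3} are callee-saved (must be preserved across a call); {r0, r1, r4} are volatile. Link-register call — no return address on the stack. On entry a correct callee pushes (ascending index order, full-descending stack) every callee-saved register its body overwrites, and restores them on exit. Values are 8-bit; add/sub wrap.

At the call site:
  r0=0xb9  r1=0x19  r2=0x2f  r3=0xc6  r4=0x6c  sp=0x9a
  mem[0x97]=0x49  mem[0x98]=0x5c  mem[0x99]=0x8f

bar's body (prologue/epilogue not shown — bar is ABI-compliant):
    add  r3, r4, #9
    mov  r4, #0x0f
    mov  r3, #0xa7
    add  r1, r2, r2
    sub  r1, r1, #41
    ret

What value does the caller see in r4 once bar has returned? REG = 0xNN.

REG = 0x0f

prologue: push r3 → mem[0x99]=0xc6, sp=0x99
body[0] add  r3, r4, #9 → r3=0x75
body[1] mov  r4, #0x0f → r4=0x0f
body[2] mov  r3, #0xa7 → r3=0xa7
body[3] add  r1, r2, r2 → r1=0x5e
body[4] sub  r1, r1, #41 → r1=0x35
epilogue: pop r3=0xc6, sp=0x9a
r4 is caller-saved → body value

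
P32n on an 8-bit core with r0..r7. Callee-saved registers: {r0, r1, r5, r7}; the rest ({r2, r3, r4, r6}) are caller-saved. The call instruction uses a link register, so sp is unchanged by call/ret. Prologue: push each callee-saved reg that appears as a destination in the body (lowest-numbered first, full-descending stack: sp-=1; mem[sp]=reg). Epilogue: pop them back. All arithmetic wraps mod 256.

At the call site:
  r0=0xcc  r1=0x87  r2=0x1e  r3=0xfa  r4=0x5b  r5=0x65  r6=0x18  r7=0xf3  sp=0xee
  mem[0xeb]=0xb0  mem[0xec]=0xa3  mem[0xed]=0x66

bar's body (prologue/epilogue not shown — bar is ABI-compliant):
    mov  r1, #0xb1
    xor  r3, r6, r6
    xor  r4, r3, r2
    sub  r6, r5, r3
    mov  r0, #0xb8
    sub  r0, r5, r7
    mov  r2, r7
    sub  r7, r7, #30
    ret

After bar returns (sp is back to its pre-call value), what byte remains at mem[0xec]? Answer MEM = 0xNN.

MEM = 0x87

prologue: push r0 → mem[0xed]=0xcc, sp=0xed
prologue: push r1 → mem[0xec]=0x87, sp=0xec
prologue: push r7 → mem[0xeb]=0xf3, sp=0xeb
body[0] mov  r1, #0xb1 → r1=0xb1
body[1] xor  r3, r6, r6 → r3=0x00
body[2] xor  r4, r3, r2 → r4=0x1e
body[3] sub  r6, r5, r3 → r6=0x65
body[4] mov  r0, #0xb8 → r0=0xb8
body[5] sub  r0, r5, r7 → r0=0x72
body[6] mov  r2, r7 → r2=0xf3
body[7] sub  r7, r7, #30 → r7=0xd5
epilogue: pop r7=0xf3, sp=0xec
epilogue: pop r1=0x87, sp=0xed
epilogue: pop r0=0xcc, sp=0xee
prologue pushed ['r0', 'r1', 'r7'] at ['0xed', '0xec', '0xeb']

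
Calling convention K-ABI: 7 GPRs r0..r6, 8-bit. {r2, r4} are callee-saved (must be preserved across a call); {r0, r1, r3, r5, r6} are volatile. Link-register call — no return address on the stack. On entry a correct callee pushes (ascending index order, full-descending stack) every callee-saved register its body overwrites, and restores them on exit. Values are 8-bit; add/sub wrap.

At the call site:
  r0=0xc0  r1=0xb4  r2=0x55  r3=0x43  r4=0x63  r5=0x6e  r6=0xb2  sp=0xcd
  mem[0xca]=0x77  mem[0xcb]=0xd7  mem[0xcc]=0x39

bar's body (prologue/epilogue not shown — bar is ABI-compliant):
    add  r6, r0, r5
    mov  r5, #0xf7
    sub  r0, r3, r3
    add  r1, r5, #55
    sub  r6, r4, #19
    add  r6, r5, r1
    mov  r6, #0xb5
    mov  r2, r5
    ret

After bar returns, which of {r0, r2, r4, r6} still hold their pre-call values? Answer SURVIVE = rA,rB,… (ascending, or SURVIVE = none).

SURVIVE = r2,r4

prologue: push r2 -> mem[0xcc]=0x55, sp=0xcc
body[0] add  r6, r0, r5 -> r6=0x2e
body[1] mov  r5, #0xf7 -> r5=0xf7
body[2] sub  r0, r3, r3 -> r0=0x00
body[3] add  r1, r5, #55 -> r1=0x2e
body[4] sub  r6, r4, #19 -> r6=0x50
body[5] add  r6, r5, r1 -> r6=0x25
body[6] mov  r6, #0xb5 -> r6=0xb5
body[7] mov  r2, r5 -> r2=0xf7
epilogue: pop r2=0x55, sp=0xcd
r0: caller-saved, written=True
r2: callee-saved, written=True
r4: callee-saved, written=False
r6: caller-saved, written=True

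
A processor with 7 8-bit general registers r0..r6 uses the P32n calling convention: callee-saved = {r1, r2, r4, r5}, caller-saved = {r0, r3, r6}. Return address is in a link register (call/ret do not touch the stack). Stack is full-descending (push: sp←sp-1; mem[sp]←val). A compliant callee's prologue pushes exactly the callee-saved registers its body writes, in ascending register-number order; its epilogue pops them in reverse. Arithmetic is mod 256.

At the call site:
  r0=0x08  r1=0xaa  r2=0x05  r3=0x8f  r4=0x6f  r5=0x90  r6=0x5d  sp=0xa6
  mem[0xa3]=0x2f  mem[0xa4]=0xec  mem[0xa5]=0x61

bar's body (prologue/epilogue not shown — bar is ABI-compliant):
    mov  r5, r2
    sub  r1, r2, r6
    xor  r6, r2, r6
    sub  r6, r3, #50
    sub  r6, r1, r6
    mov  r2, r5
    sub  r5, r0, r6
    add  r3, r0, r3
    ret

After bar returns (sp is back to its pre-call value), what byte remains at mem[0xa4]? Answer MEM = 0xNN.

MEM = 0x05

prologue: push r1 → mem[0xa5]=0xaa, sp=0xa5
prologue: push r2 → mem[0xa4]=0x05, sp=0xa4
prologue: push r5 → mem[0xa3]=0x90, sp=0xa3
body[0] mov  r5, r2 → r5=0x05
body[1] sub  r1, r2, r6 → r1=0xa8
body[2] xor  r6, r2, r6 → r6=0x58
body[3] sub  r6, r3, #50 → r6=0x5d
body[4] sub  r6, r1, r6 → r6=0x4b
body[5] mov  r2, r5 → r2=0x05
body[6] sub  r5, r0, r6 → r5=0xbd
body[7] add  r3, r0, r3 → r3=0x97
epilogue: pop r5=0x90, sp=0xa4
epilogue: pop r2=0x05, sp=0xa5
epilogue: pop r1=0xaa, sp=0xa6
prologue pushed ['r1', 'r2', 'r5'] at ['0xa5', '0xa4', '0xa3']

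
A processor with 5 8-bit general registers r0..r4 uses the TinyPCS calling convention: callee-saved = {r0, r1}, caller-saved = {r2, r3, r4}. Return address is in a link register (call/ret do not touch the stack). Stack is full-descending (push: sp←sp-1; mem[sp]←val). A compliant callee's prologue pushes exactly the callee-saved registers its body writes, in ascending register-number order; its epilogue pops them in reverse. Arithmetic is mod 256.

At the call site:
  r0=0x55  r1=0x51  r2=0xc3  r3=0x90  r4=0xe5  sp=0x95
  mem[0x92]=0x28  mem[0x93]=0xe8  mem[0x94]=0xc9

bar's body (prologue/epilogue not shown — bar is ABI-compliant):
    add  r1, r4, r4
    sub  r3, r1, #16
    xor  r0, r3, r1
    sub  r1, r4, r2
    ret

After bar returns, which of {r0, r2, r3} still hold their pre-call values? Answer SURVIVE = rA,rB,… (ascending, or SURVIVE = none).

SURVIVE = r0,r2

prologue: push r0 -> mem[0x94]=0x55, sp=0x94
prologue: push r1 -> mem[0x93]=0x51, sp=0x93
body[0] add  r1, r4, r4 -> r1=0xca
body[1] sub  r3, r1, #16 -> r3=0xba
body[2] xor  r0, r3, r1 -> r0=0x70
body[3] sub  r1, r4, r2 -> r1=0x22
epilogue: pop r1=0x51, sp=0x94
epilogue: pop r0=0x55, sp=0x95
r0: callee-saved, written=True
r2: caller-saved, written=False
r3: caller-saved, written=True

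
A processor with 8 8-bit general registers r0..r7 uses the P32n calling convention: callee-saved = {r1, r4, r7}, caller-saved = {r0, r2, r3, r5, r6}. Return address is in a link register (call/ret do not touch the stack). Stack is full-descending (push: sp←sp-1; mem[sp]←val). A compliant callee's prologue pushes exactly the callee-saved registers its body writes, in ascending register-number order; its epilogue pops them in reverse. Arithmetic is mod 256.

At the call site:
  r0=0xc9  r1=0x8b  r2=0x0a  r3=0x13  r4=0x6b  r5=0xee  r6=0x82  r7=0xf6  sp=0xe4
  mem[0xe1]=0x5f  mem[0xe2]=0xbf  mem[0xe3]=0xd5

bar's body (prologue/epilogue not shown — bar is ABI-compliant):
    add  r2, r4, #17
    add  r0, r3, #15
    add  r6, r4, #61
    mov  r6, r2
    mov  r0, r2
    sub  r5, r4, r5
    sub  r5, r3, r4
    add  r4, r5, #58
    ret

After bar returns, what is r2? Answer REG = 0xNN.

REG = 0x7c

prologue: push r4 -> mem[0xe3]=0x6b, sp=0xe3
body[0] add  r2, r4, #17 -> r2=0x7c
body[1] add  r0, r3, #15 -> r0=0x22
body[2] add  r6, r4, #61 -> r6=0xa8
body[3] mov  r6, r2 -> r6=0x7c
body[4] mov  r0, r2 -> r0=0x7c
body[5] sub  r5, r4, r5 -> r5=0x7d
body[6] sub  r5, r3, r4 -> r5=0xa8
body[7] add  r4, r5, #58 -> r4=0xe2
epilogue: pop r4=0x6b, sp=0xe4
r2 is caller-saved -> body value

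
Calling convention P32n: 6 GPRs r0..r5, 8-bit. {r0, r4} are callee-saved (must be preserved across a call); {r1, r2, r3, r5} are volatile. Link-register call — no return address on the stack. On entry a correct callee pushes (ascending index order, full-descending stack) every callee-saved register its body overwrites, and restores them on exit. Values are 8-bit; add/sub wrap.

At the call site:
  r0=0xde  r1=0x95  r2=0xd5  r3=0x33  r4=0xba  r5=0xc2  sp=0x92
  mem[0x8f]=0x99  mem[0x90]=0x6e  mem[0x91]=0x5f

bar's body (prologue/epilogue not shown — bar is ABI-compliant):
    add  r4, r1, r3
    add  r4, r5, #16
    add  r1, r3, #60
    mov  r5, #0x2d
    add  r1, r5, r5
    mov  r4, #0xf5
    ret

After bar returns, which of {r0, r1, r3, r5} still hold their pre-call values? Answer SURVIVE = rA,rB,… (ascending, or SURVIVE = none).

prologue: push r4 → mem[0x91]=0xba, sp=0x91
body[0] add  r4, r1, r3 → r4=0xc8
body[1] add  r4, r5, #16 → r4=0xd2
body[2] add  r1, r3, #60 → r1=0x6f
body[3] mov  r5, #0x2d → r5=0x2d
body[4] add  r1, r5, r5 → r1=0x5a
body[5] mov  r4, #0xf5 → r4=0xf5
epilogue: pop r4=0xba, sp=0x92
r0: callee-saved, written=False
r1: caller-saved, written=True
r3: caller-saved, written=False
r5: caller-saved, written=True

SURVIVE = r0,r3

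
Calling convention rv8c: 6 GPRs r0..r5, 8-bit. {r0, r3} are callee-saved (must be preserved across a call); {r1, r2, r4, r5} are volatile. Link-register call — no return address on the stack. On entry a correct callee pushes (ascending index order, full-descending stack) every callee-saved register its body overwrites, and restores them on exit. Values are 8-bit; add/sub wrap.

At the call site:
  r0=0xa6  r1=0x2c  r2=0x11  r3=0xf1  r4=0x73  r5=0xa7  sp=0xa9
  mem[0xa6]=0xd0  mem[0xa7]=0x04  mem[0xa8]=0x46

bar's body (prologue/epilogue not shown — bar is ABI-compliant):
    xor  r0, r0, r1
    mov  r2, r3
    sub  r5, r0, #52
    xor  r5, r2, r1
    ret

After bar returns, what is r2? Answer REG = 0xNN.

prologue: push r0 → mem[0xa8]=0xa6, sp=0xa8
body[0] xor  r0, r0, r1 → r0=0x8a
body[1] mov  r2, r3 → r2=0xf1
body[2] sub  r5, r0, #52 → r5=0x56
body[3] xor  r5, r2, r1 → r5=0xdd
epilogue: pop r0=0xa6, sp=0xa9
r2 is caller-saved → body value

REG = 0xf1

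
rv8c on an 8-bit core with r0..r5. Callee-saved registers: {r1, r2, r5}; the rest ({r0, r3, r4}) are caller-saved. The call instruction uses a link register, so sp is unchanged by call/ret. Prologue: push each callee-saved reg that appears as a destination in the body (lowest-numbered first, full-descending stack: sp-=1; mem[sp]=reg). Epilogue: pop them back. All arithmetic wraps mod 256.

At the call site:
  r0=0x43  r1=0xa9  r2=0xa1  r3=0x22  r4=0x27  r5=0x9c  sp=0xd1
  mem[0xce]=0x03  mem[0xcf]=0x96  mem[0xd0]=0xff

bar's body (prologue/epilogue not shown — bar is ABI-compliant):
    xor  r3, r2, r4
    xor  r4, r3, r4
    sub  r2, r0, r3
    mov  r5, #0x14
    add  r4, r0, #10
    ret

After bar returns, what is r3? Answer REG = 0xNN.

prologue: push r2 -> mem[0xd0]=0xa1, sp=0xd0
prologue: push r5 -> mem[0xcf]=0x9c, sp=0xcf
body[0] xor  r3, r2, r4 -> r3=0x86
body[1] xor  r4, r3, r4 -> r4=0xa1
body[2] sub  r2, r0, r3 -> r2=0xbd
body[3] mov  r5, #0x14 -> r5=0x14
body[4] add  r4, r0, #10 -> r4=0x4d
epilogue: pop r5=0x9c, sp=0xd0
epilogue: pop r2=0xa1, sp=0xd1
r3 is caller-saved -> body value

REG = 0x86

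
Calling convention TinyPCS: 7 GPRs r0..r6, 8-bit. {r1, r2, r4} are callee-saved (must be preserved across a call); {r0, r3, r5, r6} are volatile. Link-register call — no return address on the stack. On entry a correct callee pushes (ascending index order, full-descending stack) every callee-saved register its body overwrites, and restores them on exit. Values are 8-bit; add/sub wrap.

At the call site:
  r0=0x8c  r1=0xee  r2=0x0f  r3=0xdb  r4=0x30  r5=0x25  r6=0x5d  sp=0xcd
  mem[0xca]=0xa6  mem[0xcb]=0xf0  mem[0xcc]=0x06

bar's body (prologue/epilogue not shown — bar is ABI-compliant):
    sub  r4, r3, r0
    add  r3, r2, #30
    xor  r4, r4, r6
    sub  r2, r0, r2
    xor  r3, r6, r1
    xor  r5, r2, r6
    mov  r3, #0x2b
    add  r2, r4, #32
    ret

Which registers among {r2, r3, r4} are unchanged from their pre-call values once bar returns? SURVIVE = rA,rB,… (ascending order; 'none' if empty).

SURVIVE = r2,r4

prologue: push r2 -> mem[0xcc]=0x0f, sp=0xcc
prologue: push r4 -> mem[0xcb]=0x30, sp=0xcb
body[0] sub  r4, r3, r0 -> r4=0x4f
body[1] add  r3, r2, #30 -> r3=0x2d
body[2] xor  r4, r4, r6 -> r4=0x12
body[3] sub  r2, r0, r2 -> r2=0x7d
body[4] xor  r3, r6, r1 -> r3=0xb3
body[5] xor  r5, r2, r6 -> r5=0x20
body[6] mov  r3, #0x2b -> r3=0x2b
body[7] add  r2, r4, #32 -> r2=0x32
epilogue: pop r4=0x30, sp=0xcc
epilogue: pop r2=0x0f, sp=0xcd
r2: callee-saved, written=True
r3: caller-saved, written=True
r4: callee-saved, written=True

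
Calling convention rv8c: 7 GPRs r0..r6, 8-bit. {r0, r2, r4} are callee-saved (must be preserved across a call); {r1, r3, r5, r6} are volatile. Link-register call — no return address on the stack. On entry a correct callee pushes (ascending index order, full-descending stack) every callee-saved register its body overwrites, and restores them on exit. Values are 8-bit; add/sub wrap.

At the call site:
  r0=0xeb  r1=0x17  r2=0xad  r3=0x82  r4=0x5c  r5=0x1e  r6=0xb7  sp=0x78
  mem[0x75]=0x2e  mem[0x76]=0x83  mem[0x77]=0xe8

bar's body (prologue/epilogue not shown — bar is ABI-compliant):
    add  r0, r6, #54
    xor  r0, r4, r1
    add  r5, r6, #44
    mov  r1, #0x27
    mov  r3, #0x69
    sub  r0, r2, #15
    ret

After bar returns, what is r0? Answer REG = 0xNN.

REG = 0xeb

prologue: push r0 → mem[0x77]=0xeb, sp=0x77
body[0] add  r0, r6, #54 → r0=0xed
body[1] xor  r0, r4, r1 → r0=0x4b
body[2] add  r5, r6, #44 → r5=0xe3
body[3] mov  r1, #0x27 → r1=0x27
body[4] mov  r3, #0x69 → r3=0x69
body[5] sub  r0, r2, #15 → r0=0x9e
epilogue: pop r0=0xeb, sp=0x78
r0 is callee-saved → restored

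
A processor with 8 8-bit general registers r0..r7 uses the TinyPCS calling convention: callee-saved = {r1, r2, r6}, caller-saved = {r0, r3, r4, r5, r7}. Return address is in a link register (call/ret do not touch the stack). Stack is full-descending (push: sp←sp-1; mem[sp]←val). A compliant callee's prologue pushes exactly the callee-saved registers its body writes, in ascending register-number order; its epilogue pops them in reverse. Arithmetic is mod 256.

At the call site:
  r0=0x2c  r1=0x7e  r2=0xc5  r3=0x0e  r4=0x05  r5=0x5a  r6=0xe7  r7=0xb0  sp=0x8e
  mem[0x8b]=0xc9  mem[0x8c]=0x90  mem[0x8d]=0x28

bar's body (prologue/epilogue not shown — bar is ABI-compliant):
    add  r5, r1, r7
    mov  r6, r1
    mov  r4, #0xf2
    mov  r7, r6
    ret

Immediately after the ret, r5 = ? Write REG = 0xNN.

REG = 0x2e

prologue: push r6 → mem[0x8d]=0xe7, sp=0x8d
body[0] add  r5, r1, r7 → r5=0x2e
body[1] mov  r6, r1 → r6=0x7e
body[2] mov  r4, #0xf2 → r4=0xf2
body[3] mov  r7, r6 → r7=0x7e
epilogue: pop r6=0xe7, sp=0x8e
r5 is caller-saved → body value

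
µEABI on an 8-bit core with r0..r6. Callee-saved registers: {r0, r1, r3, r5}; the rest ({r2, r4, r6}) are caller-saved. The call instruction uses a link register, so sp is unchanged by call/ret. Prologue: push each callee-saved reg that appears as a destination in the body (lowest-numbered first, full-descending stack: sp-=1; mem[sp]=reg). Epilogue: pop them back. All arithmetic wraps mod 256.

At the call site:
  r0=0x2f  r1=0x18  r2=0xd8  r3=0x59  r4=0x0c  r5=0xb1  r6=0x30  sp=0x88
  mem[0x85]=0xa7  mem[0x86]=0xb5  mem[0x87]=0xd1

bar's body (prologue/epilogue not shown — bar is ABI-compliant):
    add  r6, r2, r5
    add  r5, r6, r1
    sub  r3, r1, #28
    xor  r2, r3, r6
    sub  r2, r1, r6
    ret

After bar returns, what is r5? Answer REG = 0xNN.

prologue: push r3 → mem[0x87]=0x59, sp=0x87
prologue: push r5 → mem[0x86]=0xb1, sp=0x86
body[0] add  r6, r2, r5 → r6=0x89
body[1] add  r5, r6, r1 → r5=0xa1
body[2] sub  r3, r1, #28 → r3=0xfc
body[3] xor  r2, r3, r6 → r2=0x75
body[4] sub  r2, r1, r6 → r2=0x8f
epilogue: pop r5=0xb1, sp=0x87
epilogue: pop r3=0x59, sp=0x88
r5 is callee-saved → restored

REG = 0xb1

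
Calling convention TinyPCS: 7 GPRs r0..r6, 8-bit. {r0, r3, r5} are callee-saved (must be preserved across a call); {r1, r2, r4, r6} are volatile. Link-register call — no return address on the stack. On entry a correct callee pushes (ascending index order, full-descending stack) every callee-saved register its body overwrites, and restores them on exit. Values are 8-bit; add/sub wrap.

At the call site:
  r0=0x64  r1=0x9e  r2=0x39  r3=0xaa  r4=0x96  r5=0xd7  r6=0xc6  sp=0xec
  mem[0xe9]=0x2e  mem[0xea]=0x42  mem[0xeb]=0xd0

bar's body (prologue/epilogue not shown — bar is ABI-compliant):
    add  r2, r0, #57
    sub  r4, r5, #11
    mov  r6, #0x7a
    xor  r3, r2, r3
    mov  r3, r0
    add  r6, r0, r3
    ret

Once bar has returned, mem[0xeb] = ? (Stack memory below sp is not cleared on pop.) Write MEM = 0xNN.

prologue: push r3 → mem[0xeb]=0xaa, sp=0xeb
body[0] add  r2, r0, #57 → r2=0x9d
body[1] sub  r4, r5, #11 → r4=0xcc
body[2] mov  r6, #0x7a → r6=0x7a
body[3] xor  r3, r2, r3 → r3=0x37
body[4] mov  r3, r0 → r3=0x64
body[5] add  r6, r0, r3 → r6=0xc8
epilogue: pop r3=0xaa, sp=0xec
prologue pushed ['r3'] at ['0xeb']

MEM = 0xaa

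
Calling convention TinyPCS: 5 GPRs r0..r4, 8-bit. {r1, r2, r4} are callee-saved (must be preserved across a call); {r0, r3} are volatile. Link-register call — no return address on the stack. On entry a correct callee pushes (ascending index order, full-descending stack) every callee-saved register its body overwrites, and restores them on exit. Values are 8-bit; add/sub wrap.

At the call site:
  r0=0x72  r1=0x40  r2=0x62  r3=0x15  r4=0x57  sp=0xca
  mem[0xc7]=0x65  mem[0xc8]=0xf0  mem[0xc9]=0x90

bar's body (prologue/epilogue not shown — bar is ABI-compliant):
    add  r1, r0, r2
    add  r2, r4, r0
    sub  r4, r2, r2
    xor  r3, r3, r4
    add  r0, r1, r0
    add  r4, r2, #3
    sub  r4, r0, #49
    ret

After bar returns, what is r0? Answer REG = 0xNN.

REG = 0x46

prologue: push r1 → mem[0xc9]=0x40, sp=0xc9
prologue: push r2 → mem[0xc8]=0x62, sp=0xc8
prologue: push r4 → mem[0xc7]=0x57, sp=0xc7
body[0] add  r1, r0, r2 → r1=0xd4
body[1] add  r2, r4, r0 → r2=0xc9
body[2] sub  r4, r2, r2 → r4=0x00
body[3] xor  r3, r3, r4 → r3=0x15
body[4] add  r0, r1, r0 → r0=0x46
body[5] add  r4, r2, #3 → r4=0xcc
body[6] sub  r4, r0, #49 → r4=0x15
epilogue: pop r4=0x57, sp=0xc8
epilogue: pop r2=0x62, sp=0xc9
epilogue: pop r1=0x40, sp=0xca
r0 is caller-saved → body value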